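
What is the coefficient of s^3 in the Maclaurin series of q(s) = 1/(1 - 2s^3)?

2

Compute the successive derivatives at the expansion point and divide by k!.
q(0) = 1
q′(0) = 0
q′′(0) = 0
q′′′(0) = 12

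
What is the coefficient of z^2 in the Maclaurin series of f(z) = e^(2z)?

Apply the Taylor formula c_k = f^(k)(a)/k!.
So c_2 = f′′(0)/2! = 2.

2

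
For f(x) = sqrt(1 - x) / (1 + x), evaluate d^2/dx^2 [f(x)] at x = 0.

Multiply the two series term by term and collect like powers.
The coefficient of x^2 in the expansion is 11/8, so f′′(0) = 2! * (11/8) = 11/4.

11/4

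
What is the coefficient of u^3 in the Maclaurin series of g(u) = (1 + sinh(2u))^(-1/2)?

-19/6

Substitute the inner expansion into the outer series and collect powers.
[u^0] = 1;  [u^1] = -1;  [u^2] = 3/2;  [u^3] = -19/6.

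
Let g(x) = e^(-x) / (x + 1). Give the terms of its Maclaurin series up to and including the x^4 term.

Multiply the numerator's expansion by the denominator's geometric series.
[x^0] = 1;  [x^1] = -2;  [x^2] = 5/2;  [x^3] = -8/3;  [x^4] = 65/24.

65*x^4/24 - 8*x^3/3 + 5*x^2/2 - 2*x + 1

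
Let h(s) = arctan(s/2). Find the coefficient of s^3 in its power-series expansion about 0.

-1/24

h(0) = 0
h′(0) = 1/2
h′′(0) = 0
h′′′(0) = -1/4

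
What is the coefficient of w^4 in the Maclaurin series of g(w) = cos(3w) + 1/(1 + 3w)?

Add the two expansions coefficient-wise.
g(0) = 2
g′(0) = -3
g′′(0) = 9
g′′′(0) = -162
g^(4)(0) = 2025

675/8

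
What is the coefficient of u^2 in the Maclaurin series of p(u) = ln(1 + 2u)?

Apply the Taylor formula c_k = f^(k)(a)/k!.
p(0) = 0
p′(0) = 2
p′′(0) = -4

-2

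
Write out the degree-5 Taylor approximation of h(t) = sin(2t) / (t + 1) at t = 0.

14*t^5/15 - 2*t^4/3 + 2*t^3/3 - 2*t^2 + 2*t

Expand 1/(denominator) as a geometric series and multiply by the numerator's series.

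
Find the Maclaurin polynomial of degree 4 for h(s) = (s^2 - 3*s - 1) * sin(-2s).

Distribute the polynomial across the series and collect like powers.
[s^0] = 0;  [s^1] = 2;  [s^2] = 6;  [s^3] = -10/3;  [s^4] = -4.

-4*s^4 - 10*s^3/3 + 6*s^2 + 2*s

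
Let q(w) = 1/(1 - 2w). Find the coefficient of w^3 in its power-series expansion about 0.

q(0) = 1
q′(0) = 2
q′′(0) = 8
q′′′(0) = 48
So c_3 = q′′′(0)/3! = 8.

8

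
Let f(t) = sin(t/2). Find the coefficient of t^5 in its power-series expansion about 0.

f(0) = 0
f′(0) = 1/2
f′′(0) = 0
f′′′(0) = -1/8
f^(4)(0) = 0
f^(5)(0) = 1/32

1/3840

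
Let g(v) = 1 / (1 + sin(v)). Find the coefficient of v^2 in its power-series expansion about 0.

1

Write 1/(1+u) = 1 - u + u^2 - u^3 + ... and substitute the series for u.
g(0) = 1
g′(0) = -1
g′′(0) = 2
The Taylor polynomial is Σ g^(k)(0)/k! · v^k.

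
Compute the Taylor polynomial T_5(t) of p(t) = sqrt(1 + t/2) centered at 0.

7*t^5/8192 - 5*t^4/2048 + t^3/128 - t^2/32 + t/4 + 1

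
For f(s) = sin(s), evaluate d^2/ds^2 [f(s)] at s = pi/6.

From the series, [(s - pi/6)^2] f = -1/4; multiply by 2! = 2 to get -1/2.

-1/2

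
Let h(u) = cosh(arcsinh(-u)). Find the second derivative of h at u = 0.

1

Compose series: expand the inner function first, then feed it into the outer expansion.
The coefficient of u^2 in the expansion is 1/2, so h′′(0) = 2! * (1/2) = 1.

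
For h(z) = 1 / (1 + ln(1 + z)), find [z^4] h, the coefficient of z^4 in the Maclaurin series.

11/3

Use the geometric series for the reciprocal, then substitute.
h(0) = 1
h′(0) = -1
h′′(0) = 3
h′′′(0) = -14
h^(4)(0) = 88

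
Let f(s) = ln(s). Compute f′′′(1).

The coefficient of (s - 1)^3 in the expansion is 1/3, so f′′′(1) = 3! * (1/3) = 2.

2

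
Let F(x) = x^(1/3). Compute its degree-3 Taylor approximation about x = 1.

5*(x - 1)^3/81 - (x - 1)^2/9 + (x - 1)/3 + 1

[(x - 1)^0] = 1;  [(x - 1)^1] = 1/3;  [(x - 1)^2] = -1/9;  [(x - 1)^3] = 5/81.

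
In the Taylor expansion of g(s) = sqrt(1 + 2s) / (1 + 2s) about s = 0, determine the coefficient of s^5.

-63/8

Expand each factor separately, then convolve coefficients.
g(0) = 1
g′(0) = -1
g′′(0) = 3
g′′′(0) = -15
g^(4)(0) = 105
g^(5)(0) = -945
Dividing each by k! gives the coefficients c_0, ..., c_5.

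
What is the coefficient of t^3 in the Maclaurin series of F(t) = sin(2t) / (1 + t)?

2/3

Expand each factor separately, then convolve coefficients.
F(0) = 0
F′(0) = 2
F′′(0) = -4
F′′′(0) = 4
Dividing each by k! gives the coefficients c_0, ..., c_3.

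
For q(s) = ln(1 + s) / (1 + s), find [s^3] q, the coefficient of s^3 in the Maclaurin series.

11/6

Take the Cauchy product of the two expansions.
So c_3 = q′′′(0)/3! = 11/6.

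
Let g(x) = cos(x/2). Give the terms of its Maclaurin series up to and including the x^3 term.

Differentiate repeatedly and evaluate at the center.
g(0) = 1
g′(0) = 0
g′′(0) = -1/4
g′′′(0) = 0

1 - x^2/8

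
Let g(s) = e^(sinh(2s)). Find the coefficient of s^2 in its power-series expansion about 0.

Compose series: expand the inner function first, then feed it into the outer expansion.

2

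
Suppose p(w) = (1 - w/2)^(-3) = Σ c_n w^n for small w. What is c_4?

p(0) = 1
p′(0) = 3/2
p′′(0) = 3
p′′′(0) = 15/2
p^(4)(0) = 45/2

15/16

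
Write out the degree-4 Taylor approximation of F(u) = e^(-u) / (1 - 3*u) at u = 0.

1393*u^4/24 + 58*u^3/3 + 13*u^2/2 + 2*u + 1

Expand 1/(denominator) as a geometric series and multiply by the numerator's series.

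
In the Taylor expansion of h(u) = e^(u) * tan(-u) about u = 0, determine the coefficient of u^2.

Expand each factor separately, then convolve coefficients.
[u^0] = 0;  [u^1] = -1;  [u^2] = -1.
So c_2 = h′′(0)/2! = -1.

-1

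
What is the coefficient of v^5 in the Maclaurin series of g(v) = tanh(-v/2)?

-1/240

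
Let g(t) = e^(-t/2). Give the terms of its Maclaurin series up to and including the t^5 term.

Differentiate repeatedly and evaluate at the center.
g(0) = 1
g′(0) = -1/2
g′′(0) = 1/4
g′′′(0) = -1/8
g^(4)(0) = 1/16
g^(5)(0) = -1/32
The Taylor polynomial is Σ g^(k)(0)/k! · t^k.

-t^5/3840 + t^4/384 - t^3/48 + t^2/8 - t/2 + 1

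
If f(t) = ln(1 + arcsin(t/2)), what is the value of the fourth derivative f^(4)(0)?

Compose series: expand the inner function first, then feed it into the outer expansion.
From the series, [t^4] f = -5/192; multiply by 4! = 24 to get -5/8.

-5/8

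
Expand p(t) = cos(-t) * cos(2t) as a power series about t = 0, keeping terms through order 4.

Expand each factor separately, then convolve coefficients.
p(0) = 1
p′(0) = 0
p′′(0) = -5
p′′′(0) = 0
p^(4)(0) = 41

41*t^4/24 - 5*t^2/2 + 1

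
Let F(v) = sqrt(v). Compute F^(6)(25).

Use the known series and substitute for the argument.
From the series, [(v - 25)^6] F = -21/50000000000; multiply by 6! = 720 to get -189/625000000.

-189/625000000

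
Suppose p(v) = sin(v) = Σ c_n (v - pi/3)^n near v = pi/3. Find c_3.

-1/12

p(pi/3) = sqrt(3)/2
p′(pi/3) = 1/2
p′′(pi/3) = -sqrt(3)/2
p′′′(pi/3) = -1/2
So c_3 = p′′′(pi/3)/3! = -1/12.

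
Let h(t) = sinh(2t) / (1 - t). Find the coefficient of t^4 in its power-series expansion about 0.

10/3

Multiply the two series term by term and collect like powers.
h(0) = 0
h′(0) = 2
h′′(0) = 4
h′′′(0) = 20
h^(4)(0) = 80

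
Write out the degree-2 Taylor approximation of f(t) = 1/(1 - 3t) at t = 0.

9*t^2 + 3*t + 1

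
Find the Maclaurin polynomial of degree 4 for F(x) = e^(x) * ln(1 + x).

Multiply the two series term by term and collect like powers.
F(0) = 0
F′(0) = 1
F′′(0) = 1
F′′′(0) = 2
F^(4)(0) = 0

x^3/3 + x^2/2 + x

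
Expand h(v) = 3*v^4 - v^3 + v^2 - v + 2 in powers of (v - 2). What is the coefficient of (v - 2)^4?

3

Differentiate repeatedly and evaluate at the center.
[(v - 2)^0] = 44;  [(v - 2)^1] = 87;  [(v - 2)^2] = 67;  [(v - 2)^3] = 23;  [(v - 2)^4] = 3.
So c_4 = h^(4)(2)/4! = 3.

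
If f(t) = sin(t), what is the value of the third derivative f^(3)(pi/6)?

Use the known series and substitute for the argument.
From the series, [(t - pi/6)^3] f = -sqrt(3)/12; multiply by 3! = 6 to get -sqrt(3)/2.

-sqrt(3)/2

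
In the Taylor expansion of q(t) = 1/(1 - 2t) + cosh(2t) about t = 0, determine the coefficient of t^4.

Add the two expansions coefficient-wise.
q(0) = 2
q′(0) = 2
q′′(0) = 12
q′′′(0) = 48
q^(4)(0) = 400
Then c_k = q^(k)(0)/k! gives each Taylor coefficient.

50/3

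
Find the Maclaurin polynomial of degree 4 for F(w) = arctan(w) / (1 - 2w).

Expand each factor separately, then convolve coefficients.
[w^0] = 0;  [w^1] = 1;  [w^2] = 2;  [w^3] = 11/3;  [w^4] = 22/3.

22*w^4/3 + 11*w^3/3 + 2*w^2 + w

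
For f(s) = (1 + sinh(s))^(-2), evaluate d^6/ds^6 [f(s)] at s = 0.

Substitute the inner expansion into the outer series and collect powers.
The coefficient of s^6 in the expansion is 157/15, so f^(6)(0) = 6! * (157/15) = 7536.

7536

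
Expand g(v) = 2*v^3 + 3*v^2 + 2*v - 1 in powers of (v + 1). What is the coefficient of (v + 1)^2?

g(-1) = -2
g′(-1) = 2
g′′(-1) = -6
So c_2 = g′′(-1)/2! = -3.

-3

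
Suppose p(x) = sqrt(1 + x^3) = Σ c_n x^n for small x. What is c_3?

1/2

Use the known series and substitute for the argument.
p(0) = 1
p′(0) = 0
p′′(0) = 0
p′′′(0) = 3
Then c_k = p^(k)(0)/k! gives each Taylor coefficient.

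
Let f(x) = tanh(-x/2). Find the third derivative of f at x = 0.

The coefficient of x^3 in the expansion is 1/24, so f′′′(0) = 3! * (1/24) = 1/4.

1/4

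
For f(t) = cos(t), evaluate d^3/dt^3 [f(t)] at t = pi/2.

From the series, [(t - pi/2)^3] f = 1/6; multiply by 3! = 6 to get 1.

1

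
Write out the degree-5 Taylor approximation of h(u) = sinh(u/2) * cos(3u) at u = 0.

Take the Cauchy product of the two expansions.
[u^0] = 0;  [u^1] = 1/2;  [u^2] = 0;  [u^3] = -107/48;  [u^4] = 0;  [u^5] = 6121/3840.

6121*u^5/3840 - 107*u^3/48 + u/2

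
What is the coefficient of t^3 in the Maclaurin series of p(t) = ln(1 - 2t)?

Use the known series and substitute for the argument.
p(0) = 0
p′(0) = -2
p′′(0) = -4
p′′′(0) = -16
So c_3 = p′′′(0)/3! = -8/3.

-8/3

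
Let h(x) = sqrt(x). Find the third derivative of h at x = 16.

3/8192

The coefficient of (x - 16)^3 in the expansion is 1/16384, so h′′′(16) = 3! * (1/16384) = 3/8192.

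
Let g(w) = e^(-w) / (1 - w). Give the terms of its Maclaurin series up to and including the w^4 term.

3*w^4/8 + w^3/3 + w^2/2 + 1

Multiply the numerator's expansion by the denominator's geometric series.
g(0) = 1
g′(0) = 0
g′′(0) = 1
g′′′(0) = 2
g^(4)(0) = 9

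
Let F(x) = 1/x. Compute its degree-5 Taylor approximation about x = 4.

-(x - 4)^5/4096 + (x - 4)^4/1024 - (x - 4)^3/256 + (x - 4)^2/64 - (x - 4)/16 + 1/4

Compute the successive derivatives at the expansion point and divide by k!.
[(x - 4)^0] = 1/4;  [(x - 4)^1] = -1/16;  [(x - 4)^2] = 1/64;  [(x - 4)^3] = -1/256;  [(x - 4)^4] = 1/1024;  [(x - 4)^5] = -1/4096.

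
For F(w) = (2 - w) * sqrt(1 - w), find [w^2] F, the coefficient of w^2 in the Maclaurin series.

1/4

Distribute the polynomial across the series and collect like powers.
F(0) = 2
F′(0) = -2
F′′(0) = 1/2
Then c_k = F^(k)(0)/k! gives each Taylor coefficient.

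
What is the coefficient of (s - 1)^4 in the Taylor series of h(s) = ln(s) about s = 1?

[(s - 1)^0] = 0;  [(s - 1)^1] = 1;  [(s - 1)^2] = -1/2;  [(s - 1)^3] = 1/3;  [(s - 1)^4] = -1/4.

-1/4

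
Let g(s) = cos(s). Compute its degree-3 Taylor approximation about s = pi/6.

g(pi/6) = sqrt(3)/2
g′(pi/6) = -1/2
g′′(pi/6) = -sqrt(3)/2
g′′′(pi/6) = 1/2

(s - pi/6)^3/12 - sqrt(3)*(s - pi/6)^2/4 - (s - pi/6)/2 + sqrt(3)/2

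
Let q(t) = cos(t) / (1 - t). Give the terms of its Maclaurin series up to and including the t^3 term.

Write out both Maclaurin series and multiply, keeping only the needed powers.
[t^0] = 1;  [t^1] = 1;  [t^2] = 1/2;  [t^3] = 1/2.

t^3/2 + t^2/2 + t + 1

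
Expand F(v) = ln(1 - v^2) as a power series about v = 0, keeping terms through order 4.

-v^4/2 - v^2

[v^0] = 0;  [v^1] = 0;  [v^2] = -1;  [v^3] = 0;  [v^4] = -1/2.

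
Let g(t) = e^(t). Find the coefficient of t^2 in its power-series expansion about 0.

1/2

Compute the successive derivatives at the expansion point and divide by k!.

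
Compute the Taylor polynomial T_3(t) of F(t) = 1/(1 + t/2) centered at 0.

-t^3/8 + t^2/4 - t/2 + 1

F(0) = 1
F′(0) = -1/2
F′′(0) = 1/2
F′′′(0) = -3/4
Then c_k = F^(k)(0)/k! gives each Taylor coefficient.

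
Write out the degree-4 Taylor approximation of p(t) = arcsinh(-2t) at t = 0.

[t^0] = 0;  [t^1] = -2;  [t^2] = 0;  [t^3] = 4/3;  [t^4] = 0.

4*t^3/3 - 2*t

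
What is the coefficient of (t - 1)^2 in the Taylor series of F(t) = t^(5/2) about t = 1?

Differentiate repeatedly and evaluate at the center.
F(1) = 1
F′(1) = 5/2
F′′(1) = 15/4
So c_2 = F′′(1)/2! = 15/8.

15/8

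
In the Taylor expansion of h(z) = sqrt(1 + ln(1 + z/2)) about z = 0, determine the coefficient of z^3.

17/384

Substitute the inner expansion into the outer series and collect powers.
h(0) = 1
h′(0) = 1/4
h′′(0) = -3/16
h′′′(0) = 17/64
So c_3 = h′′′(0)/3! = 17/384.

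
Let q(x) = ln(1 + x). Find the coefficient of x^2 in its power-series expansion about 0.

-1/2

Compute the successive derivatives at the expansion point and divide by k!.
q(0) = 0
q′(0) = 1
q′′(0) = -1
The Taylor polynomial is Σ q^(k)(0)/k! · x^k.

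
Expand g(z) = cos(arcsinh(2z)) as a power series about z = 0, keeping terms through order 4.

10*z^4/3 - 2*z^2 + 1

Plug the Maclaurin series of the inner function into that of the outer and collect terms.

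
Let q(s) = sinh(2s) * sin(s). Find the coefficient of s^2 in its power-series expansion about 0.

Write out both Maclaurin series and multiply, keeping only the needed powers.
q(0) = 0
q′(0) = 0
q′′(0) = 4
So c_2 = q′′(0)/2! = 2.

2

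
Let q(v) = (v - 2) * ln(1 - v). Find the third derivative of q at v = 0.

1

Multiply each power in the prefactor through the base expansion.
From the series, [v^3] q = 1/6; multiply by 3! = 6 to get 1.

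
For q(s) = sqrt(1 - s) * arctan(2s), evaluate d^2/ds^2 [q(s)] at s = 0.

Multiply the two series term by term and collect like powers.
From the series, [s^2] q = -1; multiply by 2! = 2 to get -2.

-2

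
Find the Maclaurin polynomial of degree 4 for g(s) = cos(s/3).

s^4/1944 - s^2/18 + 1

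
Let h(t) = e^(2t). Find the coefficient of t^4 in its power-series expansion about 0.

Apply the Taylor formula c_k = f^(k)(a)/k!.
[t^0] = 1;  [t^1] = 2;  [t^2] = 2;  [t^3] = 4/3;  [t^4] = 2/3.

2/3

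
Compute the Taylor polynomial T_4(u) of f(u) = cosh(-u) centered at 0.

Differentiate repeatedly and evaluate at the center.
f(0) = 1
f′(0) = 0
f′′(0) = 1
f′′′(0) = 0
f^(4)(0) = 1

u^4/24 + u^2/2 + 1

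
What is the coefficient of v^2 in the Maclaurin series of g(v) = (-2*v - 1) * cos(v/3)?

1/18

Distribute the polynomial across the series and collect like powers.
So c_2 = g′′(0)/2! = 1/18.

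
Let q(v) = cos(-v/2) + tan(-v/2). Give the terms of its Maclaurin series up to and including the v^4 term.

Add the two expansions coefficient-wise.
[v^0] = 1;  [v^1] = -1/2;  [v^2] = -1/8;  [v^3] = -1/24;  [v^4] = 1/384.

v^4/384 - v^3/24 - v^2/8 - v/2 + 1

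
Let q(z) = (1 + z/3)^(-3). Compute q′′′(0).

Compute the successive derivatives at the expansion point and divide by k!.
From the series, [z^3] q = -10/27; multiply by 3! = 6 to get -20/9.

-20/9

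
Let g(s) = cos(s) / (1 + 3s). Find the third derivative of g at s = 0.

Take the Cauchy product of the two expansions.
The coefficient of s^3 in the expansion is -51/2, so g′′′(0) = 3! * (-51/2) = -153.

-153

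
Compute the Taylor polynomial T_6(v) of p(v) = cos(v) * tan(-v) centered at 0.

Multiply the two series term by term and collect like powers.
p(0) = 0
p′(0) = -1
p′′(0) = 0
p′′′(0) = 1
p^(4)(0) = 0
p^(5)(0) = -1
p^(6)(0) = 0
Then c_k = p^(k)(0)/k! gives each Taylor coefficient.

-v^5/120 + v^3/6 - v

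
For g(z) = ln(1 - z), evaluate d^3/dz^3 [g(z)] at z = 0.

-2

The coefficient of z^3 in the expansion is -1/3, so g′′′(0) = 3! * (-1/3) = -2.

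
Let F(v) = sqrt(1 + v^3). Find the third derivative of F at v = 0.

Compute the successive derivatives at the expansion point and divide by k!.
The coefficient of v^3 in the expansion is 1/2, so F′′′(0) = 3! * (1/2) = 3.

3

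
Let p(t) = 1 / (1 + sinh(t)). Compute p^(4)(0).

Write 1/(1+u) = 1 - u + u^2 - u^3 + ... and substitute the series for u.
The coefficient of t^4 in the expansion is 4/3, so p^(4)(0) = 4! * (4/3) = 32.

32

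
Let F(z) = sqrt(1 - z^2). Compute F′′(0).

From the series, [z^2] F = -1/2; multiply by 2! = 2 to get -1.

-1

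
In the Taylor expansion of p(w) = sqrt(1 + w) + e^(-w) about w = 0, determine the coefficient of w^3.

-5/48

Expand each term separately and add.
[w^0] = 2;  [w^1] = -1/2;  [w^2] = 3/8;  [w^3] = -5/48.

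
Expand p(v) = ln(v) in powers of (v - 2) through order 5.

Compute the successive derivatives at the expansion point and divide by k!.

(v - 2)^5/160 - (v - 2)^4/64 + (v - 2)^3/24 - (v - 2)^2/8 + (v - 2)/2 + ln(2)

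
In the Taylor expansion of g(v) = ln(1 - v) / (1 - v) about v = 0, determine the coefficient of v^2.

Multiply the two series term by term and collect like powers.
[v^0] = 0;  [v^1] = -1;  [v^2] = -3/2.

-3/2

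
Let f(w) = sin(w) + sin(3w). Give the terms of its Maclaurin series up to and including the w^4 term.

Expand each term separately and add.
f(0) = 0
f′(0) = 4
f′′(0) = 0
f′′′(0) = -28
f^(4)(0) = 0
The Taylor polynomial is Σ f^(k)(0)/k! · w^k.

-14*w^3/3 + 4*w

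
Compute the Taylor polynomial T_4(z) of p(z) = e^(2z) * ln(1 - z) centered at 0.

Take the Cauchy product of the two expansions.
[z^0] = 0;  [z^1] = -1;  [z^2] = -5/2;  [z^3] = -10/3;  [z^4] = -13/4.

-13*z^4/4 - 10*z^3/3 - 5*z^2/2 - z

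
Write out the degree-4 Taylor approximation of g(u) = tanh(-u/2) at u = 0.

Apply the Taylor formula c_k = f^(k)(a)/k!.
[u^0] = 0;  [u^1] = -1/2;  [u^2] = 0;  [u^3] = 1/24;  [u^4] = 0.

u^3/24 - u/2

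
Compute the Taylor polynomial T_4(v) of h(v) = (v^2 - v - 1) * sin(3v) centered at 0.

9*v^4/2 + 15*v^3/2 - 3*v^2 - 3*v

Multiply each power in the prefactor through the base expansion.
[v^0] = 0;  [v^1] = -3;  [v^2] = -3;  [v^3] = 15/2;  [v^4] = 9/2.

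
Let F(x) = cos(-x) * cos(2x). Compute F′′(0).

-5

Take the Cauchy product of the two expansions.
From the series, [x^2] F = -5/2; multiply by 2! = 2 to get -5.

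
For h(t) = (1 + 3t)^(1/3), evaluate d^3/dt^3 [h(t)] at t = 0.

10

The coefficient of t^3 in the expansion is 5/3, so h′′′(0) = 3! * (5/3) = 10.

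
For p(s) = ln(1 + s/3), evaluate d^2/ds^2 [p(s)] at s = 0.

-1/9

Use the known series and substitute for the argument.
The coefficient of s^2 in the expansion is -1/18, so p′′(0) = 2! * (-1/18) = -1/9.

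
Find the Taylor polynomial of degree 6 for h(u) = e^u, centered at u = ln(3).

(u - ln(3))^6/240 + (u - ln(3))^5/40 + (u - ln(3))^4/8 + (u - ln(3))^3/2 + 3*(u - ln(3))^2/2 + 3*(u - ln(3)) + 3

Compute the successive derivatives at the expansion point and divide by k!.
h(ln(3)) = 3
h′(ln(3)) = 3
h′′(ln(3)) = 3
h′′′(ln(3)) = 3
h^(4)(ln(3)) = 3
h^(5)(ln(3)) = 3
h^(6)(ln(3)) = 3
Dividing each by k! gives the coefficients c_0, ..., c_6.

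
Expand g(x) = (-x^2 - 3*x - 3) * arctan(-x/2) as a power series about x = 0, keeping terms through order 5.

-11*x^5/480 - x^4/8 + 3*x^3/8 + 3*x^2/2 + 3*x/2

Shift and add copies of the series according to the polynomial's terms.
g(0) = 0
g′(0) = 3/2
g′′(0) = 3
g′′′(0) = 9/4
g^(4)(0) = -3
g^(5)(0) = -11/4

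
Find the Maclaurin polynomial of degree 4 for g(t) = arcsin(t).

t^3/6 + t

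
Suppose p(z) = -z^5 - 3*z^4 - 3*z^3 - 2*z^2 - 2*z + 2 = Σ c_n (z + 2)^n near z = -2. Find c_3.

-19

p(-2) = 6
p′(-2) = -14
p′′(-2) = 48
p′′′(-2) = -114
The Taylor polynomial is Σ p^(k)(-2)/k! · (z + 2)^k.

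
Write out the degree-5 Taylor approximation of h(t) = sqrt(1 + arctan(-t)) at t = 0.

Substitute the inner expansion into the outer series and collect powers.
h(0) = 1
h′(0) = -1/2
h′′(0) = -1/4
h′′′(0) = 5/8
h^(4)(0) = 17/16
h^(5)(0) = -249/32
Dividing each by k! gives the coefficients c_0, ..., c_5.

-83*t^5/1280 + 17*t^4/384 + 5*t^3/48 - t^2/8 - t/2 + 1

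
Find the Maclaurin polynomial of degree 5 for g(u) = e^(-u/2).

-u^5/3840 + u^4/384 - u^3/48 + u^2/8 - u/2 + 1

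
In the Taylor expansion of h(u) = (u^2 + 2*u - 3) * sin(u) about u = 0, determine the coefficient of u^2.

Distribute the polynomial across the series and collect like powers.
h(0) = 0
h′(0) = -3
h′′(0) = 4
So c_2 = h′′(0)/2! = 2.

2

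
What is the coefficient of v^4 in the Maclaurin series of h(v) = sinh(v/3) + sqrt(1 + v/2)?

-5/2048

Expand each term separately and add.
h(0) = 1
h′(0) = 7/12
h′′(0) = -1/16
h′′′(0) = 145/1728
h^(4)(0) = -15/256
Then c_k = h^(k)(0)/k! gives each Taylor coefficient.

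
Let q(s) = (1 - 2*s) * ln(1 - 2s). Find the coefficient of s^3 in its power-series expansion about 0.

Distribute the polynomial across the series and collect like powers.
q(0) = 0
q′(0) = -2
q′′(0) = 4
q′′′(0) = 8

4/3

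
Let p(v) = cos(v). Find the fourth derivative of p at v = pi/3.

The coefficient of (v - pi/3)^4 in the expansion is 1/48, so p^(4)(pi/3) = 4! * (1/48) = 1/2.

1/2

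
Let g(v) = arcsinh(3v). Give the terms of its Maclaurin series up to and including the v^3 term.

-9*v^3/2 + 3*v

[v^0] = 0;  [v^1] = 3;  [v^2] = 0;  [v^3] = -9/2.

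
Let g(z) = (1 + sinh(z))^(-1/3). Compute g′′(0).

Plug the Maclaurin series of the inner function into that of the outer and collect terms.
From the series, [z^2] g = 2/9; multiply by 2! = 2 to get 4/9.

4/9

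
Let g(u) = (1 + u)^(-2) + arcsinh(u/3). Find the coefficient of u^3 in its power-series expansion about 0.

-649/162

Expand each term separately and add.
g(0) = 1
g′(0) = -5/3
g′′(0) = 6
g′′′(0) = -649/27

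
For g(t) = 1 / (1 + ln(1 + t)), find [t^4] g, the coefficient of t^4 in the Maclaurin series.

11/3

Expand as Σ (-1)^k u^k with u equal to the inner function's series.
[t^0] = 1;  [t^1] = -1;  [t^2] = 3/2;  [t^3] = -7/3;  [t^4] = 11/3.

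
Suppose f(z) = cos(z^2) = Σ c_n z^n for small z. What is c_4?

Compute the successive derivatives at the expansion point and divide by k!.
f(0) = 1
f′(0) = 0
f′′(0) = 0
f′′′(0) = 0
f^(4)(0) = -12
So c_4 = f^(4)(0)/4! = -1/2.

-1/2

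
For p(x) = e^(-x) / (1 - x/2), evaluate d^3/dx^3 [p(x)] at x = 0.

Take the Cauchy product of the two expansions.
The coefficient of x^3 in the expansion is -1/24, so p′′′(0) = 3! * (-1/24) = -1/4.

-1/4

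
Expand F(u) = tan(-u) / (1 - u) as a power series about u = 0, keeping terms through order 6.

Write out both Maclaurin series and multiply, keeping only the needed powers.
F(0) = 0
F′(0) = -1
F′′(0) = -2
F′′′(0) = -8
F^(4)(0) = -32
F^(5)(0) = -176
F^(6)(0) = -1056

-22*u^6/15 - 22*u^5/15 - 4*u^4/3 - 4*u^3/3 - u^2 - u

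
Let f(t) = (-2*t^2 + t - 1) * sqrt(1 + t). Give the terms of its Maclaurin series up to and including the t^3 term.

Distribute the polynomial across the series and collect like powers.
f(0) = -1
f′(0) = 1/2
f′′(0) = -11/4
f′′′(0) = -57/8
The Taylor polynomial is Σ f^(k)(0)/k! · t^k.

-19*t^3/16 - 11*t^2/8 + t/2 - 1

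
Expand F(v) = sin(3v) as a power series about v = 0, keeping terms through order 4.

-9*v^3/2 + 3*v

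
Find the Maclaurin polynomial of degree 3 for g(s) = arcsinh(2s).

Apply the Taylor formula c_k = f^(k)(a)/k!.

-4*s^3/3 + 2*s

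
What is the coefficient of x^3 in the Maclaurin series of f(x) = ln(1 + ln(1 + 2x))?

28/3

Plug the Maclaurin series of the inner function into that of the outer and collect terms.
f(0) = 0
f′(0) = 2
f′′(0) = -8
f′′′(0) = 56
Then c_k = f^(k)(0)/k! gives each Taylor coefficient.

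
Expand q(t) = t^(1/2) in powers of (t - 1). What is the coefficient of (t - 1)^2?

Use the known series and substitute for the argument.
q(1) = 1
q′(1) = 1/2
q′′(1) = -1/4
Then c_k = q^(k)(1)/k! gives each Taylor coefficient.

-1/8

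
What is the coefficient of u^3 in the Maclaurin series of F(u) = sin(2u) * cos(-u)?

-7/3

Expand each factor separately, then convolve coefficients.
[u^0] = 0;  [u^1] = 2;  [u^2] = 0;  [u^3] = -7/3.
So c_3 = F′′′(0)/3! = -7/3.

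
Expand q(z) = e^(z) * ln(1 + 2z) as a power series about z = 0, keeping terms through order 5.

Expand each factor separately, then convolve coefficients.
[z^0] = 0;  [z^1] = 2;  [z^2] = 0;  [z^3] = 5/3;  [z^4] = -2;  [z^5] = 209/60.

209*z^5/60 - 2*z^4 + 5*z^3/3 + 2*z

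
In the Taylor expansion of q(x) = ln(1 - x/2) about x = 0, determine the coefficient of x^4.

-1/64

Compute the successive derivatives at the expansion point and divide by k!.
q(0) = 0
q′(0) = -1/2
q′′(0) = -1/4
q′′′(0) = -1/4
q^(4)(0) = -3/8
So c_4 = q^(4)(0)/4! = -1/64.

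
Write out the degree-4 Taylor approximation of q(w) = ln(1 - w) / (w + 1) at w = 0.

7*w^4/12 - 5*w^3/6 + w^2/2 - w

Expand 1/(denominator) as a geometric series and multiply by the numerator's series.
q(0) = 0
q′(0) = -1
q′′(0) = 1
q′′′(0) = -5
q^(4)(0) = 14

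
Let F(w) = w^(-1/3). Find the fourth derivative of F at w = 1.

280/81

From the series, [(w - 1)^4] F = 35/243; multiply by 4! = 24 to get 280/81.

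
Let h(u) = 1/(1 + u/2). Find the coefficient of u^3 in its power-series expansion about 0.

-1/8

Apply the Taylor formula c_k = f^(k)(a)/k!.
h(0) = 1
h′(0) = -1/2
h′′(0) = 1/2
h′′′(0) = -3/4
Then c_k = h^(k)(0)/k! gives each Taylor coefficient.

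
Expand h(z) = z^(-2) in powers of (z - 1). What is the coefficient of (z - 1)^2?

h(1) = 1
h′(1) = -2
h′′(1) = 6

3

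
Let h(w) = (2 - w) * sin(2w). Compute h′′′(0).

Distribute the polynomial across the series and collect like powers.
From the series, [w^3] h = -8/3; multiply by 3! = 6 to get -16.

-16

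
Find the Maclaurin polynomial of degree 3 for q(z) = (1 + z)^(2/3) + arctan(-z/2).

59*z^3/648 - z^2/9 + z/6 + 1

Add the two expansions coefficient-wise.
q(0) = 1
q′(0) = 1/6
q′′(0) = -2/9
q′′′(0) = 59/108
Then c_k = q^(k)(0)/k! gives each Taylor coefficient.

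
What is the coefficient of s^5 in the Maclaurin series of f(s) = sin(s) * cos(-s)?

Take the Cauchy product of the two expansions.
f(0) = 0
f′(0) = 1
f′′(0) = 0
f′′′(0) = -4
f^(4)(0) = 0
f^(5)(0) = 16
So c_5 = f^(5)(0)/5! = 2/15.

2/15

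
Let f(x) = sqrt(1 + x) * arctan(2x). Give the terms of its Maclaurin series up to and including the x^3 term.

-35*x^3/12 + x^2 + 2*x

Multiply the two series term by term and collect like powers.
[x^0] = 0;  [x^1] = 2;  [x^2] = 1;  [x^3] = -35/12.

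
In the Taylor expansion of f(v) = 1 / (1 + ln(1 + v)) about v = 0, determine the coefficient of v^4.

11/3

Expand as Σ (-1)^k u^k with u equal to the inner function's series.
f(0) = 1
f′(0) = -1
f′′(0) = 3
f′′′(0) = -14
f^(4)(0) = 88
So c_4 = f^(4)(0)/4! = 11/3.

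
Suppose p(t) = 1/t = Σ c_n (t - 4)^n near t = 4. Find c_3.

Apply the Taylor formula c_k = f^(k)(a)/k!.

-1/256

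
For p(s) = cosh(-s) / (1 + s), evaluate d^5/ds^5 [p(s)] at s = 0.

-185

Take the Cauchy product of the two expansions.
The coefficient of s^5 in the expansion is -37/24, so p^(5)(0) = 5! * (-37/24) = -185.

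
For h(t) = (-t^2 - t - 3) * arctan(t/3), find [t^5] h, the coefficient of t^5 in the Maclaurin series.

Shift and add copies of the series according to the polynomial's terms.
h(0) = 0
h′(0) = -1
h′′(0) = -2/3
h′′′(0) = -16/9
h^(4)(0) = 8/27
h^(5)(0) = 32/27

4/405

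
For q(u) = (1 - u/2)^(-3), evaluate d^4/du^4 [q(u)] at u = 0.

45/2

From the series, [u^4] q = 15/16; multiply by 4! = 24 to get 45/2.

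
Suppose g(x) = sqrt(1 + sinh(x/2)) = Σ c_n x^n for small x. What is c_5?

Substitute the inner expansion into the outer series and collect powers.
g(0) = 1
g′(0) = 1/4
g′′(0) = -1/16
g′′′(0) = 7/64
g^(4)(0) = -31/256
g^(5)(0) = 241/1024
Then c_k = g^(k)(0)/k! gives each Taylor coefficient.

241/122880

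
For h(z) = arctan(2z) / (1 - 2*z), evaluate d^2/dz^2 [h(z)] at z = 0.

Multiply the numerator's expansion by the denominator's geometric series.
The coefficient of z^2 in the expansion is 4, so h′′(0) = 2! * (4) = 8.

8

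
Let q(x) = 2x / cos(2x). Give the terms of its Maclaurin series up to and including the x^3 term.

Divide the numerator series by the denominator series (power-series long division).
[x^0] = 0;  [x^1] = 2;  [x^2] = 0;  [x^3] = 4.

4*x^3 + 2*x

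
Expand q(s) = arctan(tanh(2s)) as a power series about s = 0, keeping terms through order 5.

Let u equal the inner series; expand the outer function in u and truncate.
q(0) = 0
q′(0) = 2
q′′(0) = 0
q′′′(0) = -32
q^(4)(0) = 0
q^(5)(0) = 2560
Then c_k = q^(k)(0)/k! gives each Taylor coefficient.

64*s^5/3 - 16*s^3/3 + 2*s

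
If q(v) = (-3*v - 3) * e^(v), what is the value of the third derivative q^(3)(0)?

Shift and add copies of the series according to the polynomial's terms.
From the series, [v^3] q = -2; multiply by 3! = 6 to get -12.

-12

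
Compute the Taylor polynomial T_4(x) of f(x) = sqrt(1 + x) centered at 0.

[x^0] = 1;  [x^1] = 1/2;  [x^2] = -1/8;  [x^3] = 1/16;  [x^4] = -5/128.

-5*x^4/128 + x^3/16 - x^2/8 + x/2 + 1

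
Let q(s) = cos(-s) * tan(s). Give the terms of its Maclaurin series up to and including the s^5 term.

Take the Cauchy product of the two expansions.
q(0) = 0
q′(0) = 1
q′′(0) = 0
q′′′(0) = -1
q^(4)(0) = 0
q^(5)(0) = 1
Dividing each by k! gives the coefficients c_0, ..., c_5.

s^5/120 - s^3/6 + s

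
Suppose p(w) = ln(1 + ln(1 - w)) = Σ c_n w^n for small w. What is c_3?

Let u equal the inner series; expand the outer function in u and truncate.
p(0) = 0
p′(0) = -1
p′′(0) = -2
p′′′(0) = -7
So c_3 = p′′′(0)/3! = -7/6.

-7/6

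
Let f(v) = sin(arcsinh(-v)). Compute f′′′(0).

Plug the Maclaurin series of the inner function into that of the outer and collect terms.
The coefficient of v^3 in the expansion is 1/3, so f′′′(0) = 3! * (1/3) = 2.

2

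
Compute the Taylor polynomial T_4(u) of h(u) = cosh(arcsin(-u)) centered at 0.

5*u^4/24 + u^2/2 + 1

Substitute the inner expansion into the outer series and collect powers.
h(0) = 1
h′(0) = 0
h′′(0) = 1
h′′′(0) = 0
h^(4)(0) = 5
The Taylor polynomial is Σ h^(k)(0)/k! · u^k.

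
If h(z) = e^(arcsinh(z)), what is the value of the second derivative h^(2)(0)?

1

Let u equal the inner series; expand the outer function in u and truncate.
From the series, [z^2] h = 1/2; multiply by 2! = 2 to get 1.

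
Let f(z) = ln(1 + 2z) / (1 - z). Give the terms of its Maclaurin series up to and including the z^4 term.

-4*z^4/3 + 8*z^3/3 + 2*z

Multiply the numerator's expansion by the denominator's geometric series.
[z^0] = 0;  [z^1] = 2;  [z^2] = 0;  [z^3] = 8/3;  [z^4] = -4/3.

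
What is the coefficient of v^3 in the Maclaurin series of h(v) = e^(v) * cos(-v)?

Take the Cauchy product of the two expansions.

-1/3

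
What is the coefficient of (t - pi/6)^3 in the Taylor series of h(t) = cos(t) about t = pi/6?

1/12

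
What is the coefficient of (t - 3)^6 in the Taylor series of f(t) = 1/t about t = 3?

Compute the successive derivatives at the expansion point and divide by k!.

1/2187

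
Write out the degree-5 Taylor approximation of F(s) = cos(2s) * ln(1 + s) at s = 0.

Multiply the two series term by term and collect like powers.
F(0) = 0
F′(0) = 1
F′′(0) = -1
F′′′(0) = -10
F^(4)(0) = 18
F^(5)(0) = 24

s^5/5 + 3*s^4/4 - 5*s^3/3 - s^2/2 + s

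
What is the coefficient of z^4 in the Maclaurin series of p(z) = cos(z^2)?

-1/2

[z^0] = 1;  [z^1] = 0;  [z^2] = 0;  [z^3] = 0;  [z^4] = -1/2.
So c_4 = p^(4)(0)/4! = -1/2.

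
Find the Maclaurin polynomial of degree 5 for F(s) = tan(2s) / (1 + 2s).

Take the Cauchy product of the two expansions.
F(0) = 0
F′(0) = 2
F′′(0) = -8
F′′′(0) = 64
F^(4)(0) = -512
F^(5)(0) = 5632
Dividing each by k! gives the coefficients c_0, ..., c_5.

704*s^5/15 - 64*s^4/3 + 32*s^3/3 - 4*s^2 + 2*s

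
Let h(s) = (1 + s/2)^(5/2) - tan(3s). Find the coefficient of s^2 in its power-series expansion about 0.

Expand each term separately and add.
[s^0] = 1;  [s^1] = -7/4;  [s^2] = 15/32.

15/32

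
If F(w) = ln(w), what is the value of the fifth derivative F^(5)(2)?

The coefficient of (w - 2)^5 in the expansion is 1/160, so F^(5)(2) = 5! * (1/160) = 3/4.

3/4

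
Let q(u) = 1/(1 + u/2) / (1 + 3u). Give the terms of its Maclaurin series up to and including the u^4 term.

1555*u^4/16 - 259*u^3/8 + 43*u^2/4 - 7*u/2 + 1

Take the Cauchy product of the two expansions.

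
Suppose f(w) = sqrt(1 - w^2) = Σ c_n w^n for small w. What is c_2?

-1/2

c_2 = f′′(0)/2! = -1/2.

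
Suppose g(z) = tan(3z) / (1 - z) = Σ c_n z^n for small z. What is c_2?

Write out both Maclaurin series and multiply, keeping only the needed powers.

3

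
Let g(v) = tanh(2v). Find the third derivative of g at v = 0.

-16

From the series, [v^3] g = -8/3; multiply by 3! = 6 to get -16.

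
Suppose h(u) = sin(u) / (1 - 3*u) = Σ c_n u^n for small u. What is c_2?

3

Multiply the numerator's expansion by the denominator's geometric series.
So c_2 = h′′(0)/2! = 3.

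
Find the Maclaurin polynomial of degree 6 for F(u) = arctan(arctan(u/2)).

Compose series: expand the inner function first, then feed it into the outer expansion.
F(0) = 0
F′(0) = 1/2
F′′(0) = 0
F′′′(0) = -1/2
F^(4)(0) = 0
F^(5)(0) = 11/4
F^(6)(0) = 0

11*u^5/480 - u^3/12 + u/2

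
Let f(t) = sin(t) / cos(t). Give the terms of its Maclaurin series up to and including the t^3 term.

t^3/3 + t

Write the quotient as an unknown series and match coefficients against numerator = denominator · series.
[t^0] = 0;  [t^1] = 1;  [t^2] = 0;  [t^3] = 1/3.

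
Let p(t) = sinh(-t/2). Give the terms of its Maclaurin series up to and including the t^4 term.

-t^3/48 - t/2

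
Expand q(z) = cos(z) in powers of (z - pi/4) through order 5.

-sqrt(2)*(z - pi/4)^5/240 + sqrt(2)*(z - pi/4)^4/48 + sqrt(2)*(z - pi/4)^3/12 - sqrt(2)*(z - pi/4)^2/4 - sqrt(2)*(z - pi/4)/2 + sqrt(2)/2

Compute the successive derivatives at the expansion point and divide by k!.
q(pi/4) = sqrt(2)/2
q′(pi/4) = -sqrt(2)/2
q′′(pi/4) = -sqrt(2)/2
q′′′(pi/4) = sqrt(2)/2
q^(4)(pi/4) = sqrt(2)/2
q^(5)(pi/4) = -sqrt(2)/2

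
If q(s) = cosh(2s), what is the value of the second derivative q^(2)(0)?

The coefficient of s^2 in the expansion is 2, so q′′(0) = 2! * (2) = 4.

4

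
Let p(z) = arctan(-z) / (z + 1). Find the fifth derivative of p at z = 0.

-104

Use 1/(1 - r) = Σ r^k on the denominator, then take the Cauchy product.
The coefficient of z^5 in the expansion is -13/15, so p^(5)(0) = 5! * (-13/15) = -104.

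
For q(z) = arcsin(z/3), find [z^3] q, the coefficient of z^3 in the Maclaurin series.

1/162

[z^0] = 0;  [z^1] = 1/3;  [z^2] = 0;  [z^3] = 1/162.
So c_3 = q′′′(0)/3! = 1/162.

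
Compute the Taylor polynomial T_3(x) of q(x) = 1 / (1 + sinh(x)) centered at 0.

-7*x^3/6 + x^2 - x + 1

Expand as Σ (-1)^k u^k with u equal to the inner function's series.
q(0) = 1
q′(0) = -1
q′′(0) = 2
q′′′(0) = -7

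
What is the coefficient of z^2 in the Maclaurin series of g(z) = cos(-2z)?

-2

g(0) = 1
g′(0) = 0
g′′(0) = -4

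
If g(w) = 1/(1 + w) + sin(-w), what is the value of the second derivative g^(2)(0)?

2

Expand each term separately and add.
From the series, [w^2] g = 1; multiply by 2! = 2 to get 2.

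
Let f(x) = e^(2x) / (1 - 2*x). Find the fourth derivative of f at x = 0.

Multiply the numerator's expansion by the denominator's geometric series.
From the series, [x^4] f = 130/3; multiply by 4! = 24 to get 1040.

1040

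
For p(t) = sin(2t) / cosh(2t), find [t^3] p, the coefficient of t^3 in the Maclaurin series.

Invert the denominator's series and multiply.

-16/3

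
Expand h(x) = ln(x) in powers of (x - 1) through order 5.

h(1) = 0
h′(1) = 1
h′′(1) = -1
h′′′(1) = 2
h^(4)(1) = -6
h^(5)(1) = 24
The Taylor polynomial is Σ h^(k)(1)/k! · (x - 1)^k.

(x - 1)^5/5 - (x - 1)^4/4 + (x - 1)^3/3 - (x - 1)^2/2 + (x - 1)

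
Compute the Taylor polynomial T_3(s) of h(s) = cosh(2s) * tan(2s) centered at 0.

Write out both Maclaurin series and multiply, keeping only the needed powers.
[s^0] = 0;  [s^1] = 2;  [s^2] = 0;  [s^3] = 20/3.

20*s^3/3 + 2*s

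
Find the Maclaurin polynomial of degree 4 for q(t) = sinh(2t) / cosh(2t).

-8*t^3/3 + 2*t

Divide the numerator series by the denominator series (power-series long division).
q(0) = 0
q′(0) = 2
q′′(0) = 0
q′′′(0) = -16
q^(4)(0) = 0
Dividing each by k! gives the coefficients c_0, ..., c_4.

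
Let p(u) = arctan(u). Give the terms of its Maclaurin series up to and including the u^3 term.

p(0) = 0
p′(0) = 1
p′′(0) = 0
p′′′(0) = -2
Then c_k = p^(k)(0)/k! gives each Taylor coefficient.

-u^3/3 + u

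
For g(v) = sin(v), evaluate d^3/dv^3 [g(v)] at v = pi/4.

From the series, [(v - pi/4)^3] g = -sqrt(2)/12; multiply by 3! = 6 to get -sqrt(2)/2.

-sqrt(2)/2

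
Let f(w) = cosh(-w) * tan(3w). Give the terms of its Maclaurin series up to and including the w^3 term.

21*w^3/2 + 3*w

Write out both Maclaurin series and multiply, keeping only the needed powers.
[w^0] = 0;  [w^1] = 3;  [w^2] = 0;  [w^3] = 21/2.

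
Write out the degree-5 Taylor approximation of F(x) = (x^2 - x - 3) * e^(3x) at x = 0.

Multiply each power in the prefactor through the base expansion.
F(0) = -3
F′(0) = -10
F′′(0) = -31
F′′′(0) = -90
F^(4)(0) = -243
F^(5)(0) = -594

-99*x^5/20 - 81*x^4/8 - 15*x^3 - 31*x^2/2 - 10*x - 3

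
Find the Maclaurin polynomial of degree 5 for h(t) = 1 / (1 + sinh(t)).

Expand as Σ (-1)^k u^k with u equal to the inner function's series.
h(0) = 1
h′(0) = -1
h′′(0) = 2
h′′′(0) = -7
h^(4)(0) = 32
h^(5)(0) = -181
Dividing each by k! gives the coefficients c_0, ..., c_5.

-181*t^5/120 + 4*t^4/3 - 7*t^3/6 + t^2 - t + 1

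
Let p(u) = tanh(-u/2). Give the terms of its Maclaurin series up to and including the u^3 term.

u^3/24 - u/2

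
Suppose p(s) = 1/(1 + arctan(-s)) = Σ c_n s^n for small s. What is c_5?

1/5

Plug the Maclaurin series of the inner function into that of the outer and collect terms.
[s^0] = 1;  [s^1] = 1;  [s^2] = 1;  [s^3] = 2/3;  [s^4] = 1/3;  [s^5] = 1/5.
So c_5 = p^(5)(0)/5! = 1/5.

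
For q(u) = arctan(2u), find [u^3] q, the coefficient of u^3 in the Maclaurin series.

-8/3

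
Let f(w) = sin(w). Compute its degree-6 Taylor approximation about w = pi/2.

f(pi/2) = 1
f′(pi/2) = 0
f′′(pi/2) = -1
f′′′(pi/2) = 0
f^(4)(pi/2) = 1
f^(5)(pi/2) = 0
f^(6)(pi/2) = -1

-(w - pi/2)^6/720 + (w - pi/2)^4/24 - (w - pi/2)^2/2 + 1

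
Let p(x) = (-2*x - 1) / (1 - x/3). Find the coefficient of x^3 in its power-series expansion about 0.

Distribute the polynomial across the series and collect like powers.
p(0) = -1
p′(0) = -7/3
p′′(0) = -14/9
p′′′(0) = -14/9
The Taylor polynomial is Σ p^(k)(0)/k! · x^k.

-7/27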